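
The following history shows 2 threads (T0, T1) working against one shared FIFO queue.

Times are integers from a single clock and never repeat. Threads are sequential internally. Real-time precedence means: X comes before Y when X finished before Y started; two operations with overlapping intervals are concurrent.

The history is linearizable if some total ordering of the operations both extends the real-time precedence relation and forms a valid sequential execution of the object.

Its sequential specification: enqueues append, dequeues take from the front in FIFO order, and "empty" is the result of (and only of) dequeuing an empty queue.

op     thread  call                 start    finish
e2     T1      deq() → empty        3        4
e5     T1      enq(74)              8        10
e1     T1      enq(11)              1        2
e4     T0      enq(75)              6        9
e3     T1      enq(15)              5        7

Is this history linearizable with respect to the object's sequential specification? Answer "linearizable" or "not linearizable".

events 1..3 are fine; event 4 — the response of e2 at time 4 — makes the prefix non-linearizable
the sole real-time-consistent order of 2 completed operations fails the FIFO queue replay
e.g. e1, e2: illegal at step 2, since e2 deq() → empty cannot apply there

not linearizable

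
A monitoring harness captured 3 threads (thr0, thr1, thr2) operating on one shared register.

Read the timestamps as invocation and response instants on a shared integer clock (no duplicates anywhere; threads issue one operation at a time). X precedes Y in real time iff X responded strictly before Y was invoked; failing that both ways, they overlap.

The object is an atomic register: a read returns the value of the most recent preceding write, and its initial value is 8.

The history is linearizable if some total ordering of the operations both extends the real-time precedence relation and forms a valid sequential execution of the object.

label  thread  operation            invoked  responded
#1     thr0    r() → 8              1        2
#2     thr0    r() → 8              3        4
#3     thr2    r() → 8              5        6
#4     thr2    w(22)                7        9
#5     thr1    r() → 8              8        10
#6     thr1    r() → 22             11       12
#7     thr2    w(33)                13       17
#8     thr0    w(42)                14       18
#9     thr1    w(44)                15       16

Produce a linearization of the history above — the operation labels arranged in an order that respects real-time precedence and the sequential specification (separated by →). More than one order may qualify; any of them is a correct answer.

#1 → #2 → #3 → #5 → #4 → #6 → #7 → #8 → #9

1. #1 r() → 8, leaving value 8
2. #2 r() → 8, leaving value 8
3. #3 r() → 8, leaving value 8
4. #5 r() → 8, leaving value 8
5. #4 w(22), leaving value 22
6. #6 r() → 22, leaving value 22
7. #7 w(33), leaving value 33
8. #8 w(42), leaving value 42
9. #9 w(44), leaving value 44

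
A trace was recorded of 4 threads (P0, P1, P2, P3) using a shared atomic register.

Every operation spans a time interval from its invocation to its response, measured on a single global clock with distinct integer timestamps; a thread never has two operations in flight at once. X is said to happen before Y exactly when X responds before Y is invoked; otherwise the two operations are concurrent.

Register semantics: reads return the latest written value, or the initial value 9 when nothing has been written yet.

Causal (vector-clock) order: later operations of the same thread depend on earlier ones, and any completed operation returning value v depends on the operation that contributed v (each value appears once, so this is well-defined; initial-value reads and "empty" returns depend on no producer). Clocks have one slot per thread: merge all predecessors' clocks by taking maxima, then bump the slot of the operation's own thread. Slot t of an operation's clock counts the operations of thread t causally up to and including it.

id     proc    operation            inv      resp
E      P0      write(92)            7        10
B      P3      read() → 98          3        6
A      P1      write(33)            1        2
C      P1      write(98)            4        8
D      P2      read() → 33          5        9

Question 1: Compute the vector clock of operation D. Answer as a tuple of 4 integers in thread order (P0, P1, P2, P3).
A (invocation 1): nothing precedes it; P1's component alone gives (0, 1, 0, 0)
E (invocation 7): nothing precedes it; P0's component alone gives (1, 0, 0, 0)
merge at D (invoked 5): VC(A)=(0, 1, 0, 0), own-thread bump on P2 → (0, 1, 1, 0)
merge at C (invoked 4): VC(A)=(0, 1, 0, 0), own-thread bump on P1 → (0, 2, 0, 0)
merge at B (invoked 3): VC(C)=(0, 2, 0, 0), own-thread bump on P3 → (0, 2, 0, 1)
target: VC(D) = (0, 1, 1, 0)

(0, 1, 1, 0)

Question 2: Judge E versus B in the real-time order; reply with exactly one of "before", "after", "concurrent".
E spans [7,10], B spans [3,6]
resp(B)=6 < inv(E)=7

after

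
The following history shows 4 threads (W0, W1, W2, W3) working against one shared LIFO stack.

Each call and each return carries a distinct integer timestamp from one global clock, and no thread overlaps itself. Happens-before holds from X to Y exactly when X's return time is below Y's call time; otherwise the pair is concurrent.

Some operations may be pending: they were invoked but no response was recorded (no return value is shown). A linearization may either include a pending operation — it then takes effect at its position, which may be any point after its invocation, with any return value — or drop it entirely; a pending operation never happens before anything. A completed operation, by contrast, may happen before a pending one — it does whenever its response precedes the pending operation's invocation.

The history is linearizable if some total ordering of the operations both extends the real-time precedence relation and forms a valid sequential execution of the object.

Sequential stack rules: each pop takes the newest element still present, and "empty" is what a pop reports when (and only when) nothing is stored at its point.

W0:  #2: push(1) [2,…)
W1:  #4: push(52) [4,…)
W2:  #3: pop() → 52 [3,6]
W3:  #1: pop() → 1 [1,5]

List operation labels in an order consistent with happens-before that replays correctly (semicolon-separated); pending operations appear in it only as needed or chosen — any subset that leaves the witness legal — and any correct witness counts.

step 1: #2 push(1) (pending, included) — stack <1>
step 2: #1 pop() → 1 — stack <>
step 3: #4 push(52) (pending, included) — stack <52>
step 4: #3 pop() → 52 — stack <>

#2; #1; #4; #3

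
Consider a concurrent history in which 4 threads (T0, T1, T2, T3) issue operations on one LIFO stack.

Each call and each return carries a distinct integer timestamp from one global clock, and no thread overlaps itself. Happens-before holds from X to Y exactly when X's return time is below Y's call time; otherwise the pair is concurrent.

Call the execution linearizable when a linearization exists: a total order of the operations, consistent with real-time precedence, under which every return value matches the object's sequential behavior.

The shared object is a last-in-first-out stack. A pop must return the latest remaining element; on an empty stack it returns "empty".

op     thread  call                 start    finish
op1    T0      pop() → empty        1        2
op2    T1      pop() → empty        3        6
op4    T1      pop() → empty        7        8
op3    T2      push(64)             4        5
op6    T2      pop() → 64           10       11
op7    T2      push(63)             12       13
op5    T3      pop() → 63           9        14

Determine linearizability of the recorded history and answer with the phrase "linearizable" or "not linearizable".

the violation lands at event 8, op4's response at time 8: events 1..7 linearize, events 1..8 do not
real-time-consistent orders of the 4 completed operations: 2 — all fail the LIFO stack replay
take op1, op2, op3, op4: step 4 already fails, because op4 pop() → empty cannot occur there
take op1, op3, op2, op4: step 3 already fails, because op2 pop() → empty cannot occur there

not linearizable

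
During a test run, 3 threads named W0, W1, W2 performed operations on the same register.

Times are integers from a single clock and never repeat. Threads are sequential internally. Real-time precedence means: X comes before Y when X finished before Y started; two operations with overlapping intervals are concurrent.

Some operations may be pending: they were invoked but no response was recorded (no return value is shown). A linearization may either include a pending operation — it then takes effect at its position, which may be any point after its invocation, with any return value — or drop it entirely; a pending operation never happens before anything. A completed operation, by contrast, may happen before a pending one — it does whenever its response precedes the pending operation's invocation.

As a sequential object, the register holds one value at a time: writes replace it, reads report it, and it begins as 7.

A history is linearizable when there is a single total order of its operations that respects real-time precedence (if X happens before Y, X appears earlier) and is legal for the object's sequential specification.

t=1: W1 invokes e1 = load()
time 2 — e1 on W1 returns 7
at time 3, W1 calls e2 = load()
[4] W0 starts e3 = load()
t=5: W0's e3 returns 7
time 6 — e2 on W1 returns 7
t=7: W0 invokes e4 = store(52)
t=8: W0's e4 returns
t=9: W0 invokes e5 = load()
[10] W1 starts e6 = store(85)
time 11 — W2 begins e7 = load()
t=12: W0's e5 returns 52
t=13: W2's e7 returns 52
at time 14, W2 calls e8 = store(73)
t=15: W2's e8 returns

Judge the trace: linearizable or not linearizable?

a witness: e1, e2, e3, e4, e5, e7, e6, e8
1. e1 load() → 7, leaving value 7
2. e2 load() → 7, leaving value 7
3. e3 load() → 7, leaving value 7
4. e4 store(52), leaving value 52
5. e5 load() → 52, leaving value 52
6. e7 load() → 52, leaving value 52
7. e6 store(85) (pending, included), leaving value 85
8. e8 store(73), leaving value 73

linearizable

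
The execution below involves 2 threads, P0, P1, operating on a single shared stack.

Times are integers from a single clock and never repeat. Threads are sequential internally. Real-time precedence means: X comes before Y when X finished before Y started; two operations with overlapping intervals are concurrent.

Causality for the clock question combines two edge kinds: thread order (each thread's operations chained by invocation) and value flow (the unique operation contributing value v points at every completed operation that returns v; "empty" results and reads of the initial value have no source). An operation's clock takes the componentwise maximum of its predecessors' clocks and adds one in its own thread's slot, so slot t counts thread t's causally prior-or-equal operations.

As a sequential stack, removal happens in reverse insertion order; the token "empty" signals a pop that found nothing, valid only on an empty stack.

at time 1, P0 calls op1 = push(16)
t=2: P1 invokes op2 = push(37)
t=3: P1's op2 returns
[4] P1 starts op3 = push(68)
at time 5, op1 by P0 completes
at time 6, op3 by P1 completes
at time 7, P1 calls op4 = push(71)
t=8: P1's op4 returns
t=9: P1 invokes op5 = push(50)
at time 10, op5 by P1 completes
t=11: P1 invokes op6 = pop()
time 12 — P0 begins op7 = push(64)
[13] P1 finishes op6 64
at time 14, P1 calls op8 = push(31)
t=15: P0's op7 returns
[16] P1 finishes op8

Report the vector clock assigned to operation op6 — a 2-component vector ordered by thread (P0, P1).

op2 (invocation 2): nothing precedes it; P1's component alone gives (0, 1)
op1 (invocation 1): nothing precedes it; P0's component alone gives (1, 0)
invoked at 4, op3 merges VC(op2)=(0, 1) and bumps P1's slot → (0, 2)
invoked at 12, op7 merges VC(op1)=(1, 0) and bumps P0's slot → (2, 0)
invoked at 7, op4 merges VC(op3)=(0, 2) and bumps P1's slot → (0, 3)
invoked at 9, op5 merges VC(op4)=(0, 3) and bumps P1's slot → (0, 4)
invoked at 11, op6 merges VC(op5)=(0, 4), VC(op7)=(2, 0) and bumps P1's slot → (2, 5)
invoked at 14, op8 merges VC(op6)=(2, 5) and bumps P1's slot → (2, 6)
target: VC(op6) = (2, 5)

(2, 5)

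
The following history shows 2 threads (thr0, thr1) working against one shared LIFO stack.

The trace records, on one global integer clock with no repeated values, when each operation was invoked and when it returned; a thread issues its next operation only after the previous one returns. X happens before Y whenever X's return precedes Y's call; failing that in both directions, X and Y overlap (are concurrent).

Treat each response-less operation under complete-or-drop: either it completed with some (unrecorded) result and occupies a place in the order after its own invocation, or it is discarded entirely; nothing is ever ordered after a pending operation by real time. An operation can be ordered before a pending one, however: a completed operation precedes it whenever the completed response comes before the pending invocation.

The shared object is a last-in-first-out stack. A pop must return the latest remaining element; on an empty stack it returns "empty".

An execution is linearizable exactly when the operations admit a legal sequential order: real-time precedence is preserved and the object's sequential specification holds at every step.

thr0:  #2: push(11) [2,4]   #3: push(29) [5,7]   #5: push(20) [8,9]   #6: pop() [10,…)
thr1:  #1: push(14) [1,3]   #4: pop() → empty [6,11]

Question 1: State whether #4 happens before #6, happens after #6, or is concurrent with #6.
concurrent

#4 spans [6,11], #6 spans [10,…)
the intervals overlap in both directions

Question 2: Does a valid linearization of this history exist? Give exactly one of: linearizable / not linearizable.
not linearizable

cut after 10 events: linearizable; cut after 11 events (#4 responds, time 11): not linearizable
6 orders of the 5 completed LIFO stack ops respect real time; none is legal
no escape via the 1 pending operation (#6): every completion choice fails
one such order, #1, #2, #3, #4, #5 (pending dropped), breaks at step 4 where #4 pop() → empty is illegal
one such order, #1, #2, #3, #5, #4 (pending dropped), breaks at step 5 where #4 pop() → empty is illegal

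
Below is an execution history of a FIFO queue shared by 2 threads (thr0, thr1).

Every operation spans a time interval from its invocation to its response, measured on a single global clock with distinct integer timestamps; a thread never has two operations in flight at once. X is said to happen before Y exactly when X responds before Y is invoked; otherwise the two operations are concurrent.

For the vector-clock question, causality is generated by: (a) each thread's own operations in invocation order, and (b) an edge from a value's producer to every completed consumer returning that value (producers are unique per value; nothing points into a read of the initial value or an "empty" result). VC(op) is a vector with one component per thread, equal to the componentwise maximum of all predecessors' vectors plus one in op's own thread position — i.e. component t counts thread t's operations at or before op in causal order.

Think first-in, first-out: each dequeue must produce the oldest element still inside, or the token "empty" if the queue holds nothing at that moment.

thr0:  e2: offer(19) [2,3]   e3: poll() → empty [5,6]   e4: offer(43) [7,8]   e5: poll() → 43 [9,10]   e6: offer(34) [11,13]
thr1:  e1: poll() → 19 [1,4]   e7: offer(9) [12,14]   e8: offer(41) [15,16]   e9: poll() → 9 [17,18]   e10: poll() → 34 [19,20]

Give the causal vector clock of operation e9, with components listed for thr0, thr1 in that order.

(1, 4)

invoked at 2, e2 has no predecessors; its own thr0 bump gives (1, 0)
invoked at 1, e1 merges VC(e2)=(1, 0) and bumps thr1's slot → (1, 1)
invoked at 5, e3 merges VC(e2)=(1, 0) and bumps thr0's slot → (2, 0)
invoked at 12, e7 merges VC(e1)=(1, 1) and bumps thr1's slot → (1, 2)
invoked at 7, e4 merges VC(e3)=(2, 0) and bumps thr0's slot → (3, 0)
invoked at 15, e8 merges VC(e7)=(1, 2) and bumps thr1's slot → (1, 3)
invoked at 9, e5 merges VC(e4)=(3, 0) and bumps thr0's slot → (4, 0)
invoked at 17, e9 merges VC(e7)=(1, 2), VC(e8)=(1, 3) and bumps thr1's slot → (1, 4)
invoked at 11, e6 merges VC(e5)=(4, 0) and bumps thr0's slot → (5, 0)
invoked at 19, e10 merges VC(e6)=(5, 0), VC(e9)=(1, 4) and bumps thr1's slot → (5, 5)
target: VC(e9) = (1, 4)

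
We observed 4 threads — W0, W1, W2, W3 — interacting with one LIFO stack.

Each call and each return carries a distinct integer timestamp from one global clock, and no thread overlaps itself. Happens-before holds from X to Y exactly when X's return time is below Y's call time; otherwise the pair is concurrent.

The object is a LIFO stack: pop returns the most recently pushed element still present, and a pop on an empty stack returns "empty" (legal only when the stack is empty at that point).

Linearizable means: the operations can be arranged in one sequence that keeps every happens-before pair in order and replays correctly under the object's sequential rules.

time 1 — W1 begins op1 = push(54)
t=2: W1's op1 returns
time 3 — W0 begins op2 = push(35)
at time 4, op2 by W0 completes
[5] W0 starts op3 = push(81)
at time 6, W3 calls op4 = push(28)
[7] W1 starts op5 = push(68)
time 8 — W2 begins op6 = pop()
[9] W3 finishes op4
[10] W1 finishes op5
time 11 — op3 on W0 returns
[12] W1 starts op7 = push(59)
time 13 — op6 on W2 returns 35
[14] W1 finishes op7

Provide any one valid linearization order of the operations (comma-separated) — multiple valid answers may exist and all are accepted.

step 1: op1 push(54) — stack <54>
step 2: op2 push(35) — stack <54,35>
step 3: op6 pop() → 35 — stack <54>
step 4: op3 push(81) — stack <54,81>
step 5: op4 push(28) — stack <54,81,28>
step 6: op5 push(68) — stack <54,81,28,68>
step 7: op7 push(59) — stack <54,81,28,68,59>

op1, op2, op6, op3, op4, op5, op7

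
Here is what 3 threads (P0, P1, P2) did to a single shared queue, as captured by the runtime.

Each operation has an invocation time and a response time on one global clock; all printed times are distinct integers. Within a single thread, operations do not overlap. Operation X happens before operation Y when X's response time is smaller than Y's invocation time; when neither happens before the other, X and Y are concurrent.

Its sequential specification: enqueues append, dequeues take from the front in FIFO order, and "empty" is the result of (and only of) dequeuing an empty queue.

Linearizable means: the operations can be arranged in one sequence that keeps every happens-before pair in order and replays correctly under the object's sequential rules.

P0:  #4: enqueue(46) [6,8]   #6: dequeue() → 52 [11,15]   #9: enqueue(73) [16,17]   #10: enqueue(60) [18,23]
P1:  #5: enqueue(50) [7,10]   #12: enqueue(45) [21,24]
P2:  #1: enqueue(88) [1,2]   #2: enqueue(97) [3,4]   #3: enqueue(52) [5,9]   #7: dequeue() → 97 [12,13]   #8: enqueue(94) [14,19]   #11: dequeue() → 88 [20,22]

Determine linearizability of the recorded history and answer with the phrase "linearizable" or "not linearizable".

not linearizable

cut after 14 events: linearizable; cut after 15 events (#6 responds, time 15): not linearizable
no legal order exists: 12 real-time-consistent candidates over 7 completed queue operations, all rejected
no escape via the 1 pending operation (#8): every completion choice fails
for example #1, #2, #3, #4, #5, #6, #7 (pending dropped) fails at step 6: #6 dequeue() → 52 is not legal there
for example #1, #2, #3, #4, #5, #7, #6 (pending dropped) fails at step 6: #7 dequeue() → 97 is not legal there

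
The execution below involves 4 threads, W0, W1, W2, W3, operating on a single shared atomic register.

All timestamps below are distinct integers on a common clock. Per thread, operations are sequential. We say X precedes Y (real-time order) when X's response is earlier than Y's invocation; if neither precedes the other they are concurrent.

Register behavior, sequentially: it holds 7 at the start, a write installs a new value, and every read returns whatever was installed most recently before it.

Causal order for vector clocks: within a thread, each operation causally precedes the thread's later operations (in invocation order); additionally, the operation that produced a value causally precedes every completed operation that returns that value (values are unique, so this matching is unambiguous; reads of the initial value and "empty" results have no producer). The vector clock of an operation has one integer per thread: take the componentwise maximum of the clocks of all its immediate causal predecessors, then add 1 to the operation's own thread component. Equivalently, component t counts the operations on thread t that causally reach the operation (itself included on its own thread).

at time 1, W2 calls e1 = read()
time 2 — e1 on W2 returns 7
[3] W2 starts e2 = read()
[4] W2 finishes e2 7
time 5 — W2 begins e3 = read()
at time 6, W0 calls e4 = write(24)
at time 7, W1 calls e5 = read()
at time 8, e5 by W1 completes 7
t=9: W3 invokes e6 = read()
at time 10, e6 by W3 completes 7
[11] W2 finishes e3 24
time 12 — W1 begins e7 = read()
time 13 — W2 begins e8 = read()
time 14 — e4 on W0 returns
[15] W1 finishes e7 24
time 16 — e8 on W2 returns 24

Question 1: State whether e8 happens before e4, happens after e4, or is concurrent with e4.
e8 spans [13,16], e4 spans [6,14]
the intervals overlap in both directions

concurrent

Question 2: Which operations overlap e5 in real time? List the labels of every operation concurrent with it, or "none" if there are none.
overlap test against e5 [7,8]: concurrent iff the interval meets 7..8
e1 [1,2]: before
e2 [3,4]: before
e3 [5,11]: concurrent
e4 [6,14]: concurrent
e6 [9,10]: after
e7 [12,15]: after
e8 [13,16]: after

e3, e4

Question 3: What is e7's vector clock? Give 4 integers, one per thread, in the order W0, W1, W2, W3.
no predecessors for e6 (invoked 9): W3 increments from zero → (0, 0, 0, 1)
no predecessors for e1 (invoked 1): W2 increments from zero → (0, 0, 1, 0)
no predecessors for e5 (invoked 7): W1 increments from zero → (0, 1, 0, 0)
no predecessors for e4 (invoked 6): W0 increments from zero → (1, 0, 0, 0)
from VC(e1)=(0, 0, 1, 0), e2 (invoked 3) maxes components and bumps W2 → (0, 0, 2, 0)
from VC(e4)=(1, 0, 0, 0), VC(e5)=(0, 1, 0, 0), e7 (invoked 12) maxes components and bumps W1 → (1, 2, 0, 0)
from VC(e2)=(0, 0, 2, 0), VC(e4)=(1, 0, 0, 0), e3 (invoked 5) maxes components and bumps W2 → (1, 0, 3, 0)
from VC(e3)=(1, 0, 3, 0), VC(e4)=(1, 0, 0, 0), e8 (invoked 13) maxes components and bumps W2 → (1, 0, 4, 0)
target: VC(e7) = (1, 2, 0, 0)

(1, 2, 0, 0)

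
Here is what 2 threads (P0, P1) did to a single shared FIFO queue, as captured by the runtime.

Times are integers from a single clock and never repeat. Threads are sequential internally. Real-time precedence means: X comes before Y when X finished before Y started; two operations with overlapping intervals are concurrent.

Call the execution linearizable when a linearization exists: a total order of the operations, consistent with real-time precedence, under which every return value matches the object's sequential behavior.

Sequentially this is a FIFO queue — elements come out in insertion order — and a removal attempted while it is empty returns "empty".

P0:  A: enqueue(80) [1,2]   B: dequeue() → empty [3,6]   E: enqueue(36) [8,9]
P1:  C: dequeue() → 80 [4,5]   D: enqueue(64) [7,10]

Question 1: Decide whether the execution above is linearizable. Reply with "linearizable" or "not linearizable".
witness order: A, C, B, D, E
step 1: A enqueue(80) — queue <80>
step 2: C dequeue() → 80 — queue <>
step 3: B dequeue() → empty — queue <>
step 4: D enqueue(64) — queue <64>
step 5: E enqueue(36) — queue <64,36>

linearizable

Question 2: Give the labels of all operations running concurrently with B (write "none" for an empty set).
overlap test against B [3,6]: concurrent iff the interval meets 3..6
A [1,2]: before
C [4,5]: concurrent
D [7,10]: after
E [8,9]: after

C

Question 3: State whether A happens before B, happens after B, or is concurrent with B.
A spans [1,2], B spans [3,6]
resp(A)=2 < inv(B)=3

before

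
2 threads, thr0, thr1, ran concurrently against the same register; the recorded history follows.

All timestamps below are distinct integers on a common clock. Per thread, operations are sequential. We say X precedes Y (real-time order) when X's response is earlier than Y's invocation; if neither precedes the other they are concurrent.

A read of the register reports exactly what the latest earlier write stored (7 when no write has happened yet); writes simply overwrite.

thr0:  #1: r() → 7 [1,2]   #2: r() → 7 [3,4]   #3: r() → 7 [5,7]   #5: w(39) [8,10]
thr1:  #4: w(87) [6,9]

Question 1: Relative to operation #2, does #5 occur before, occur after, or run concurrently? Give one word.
#5 spans [8,10], #2 spans [3,4]
resp(#2)=4 < inv(#5)=8

after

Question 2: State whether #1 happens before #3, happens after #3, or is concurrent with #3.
#1 spans [1,2], #3 spans [5,7]
resp(#1)=2 < inv(#3)=5

before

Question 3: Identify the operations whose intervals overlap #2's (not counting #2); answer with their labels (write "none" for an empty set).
overlap test against #2 [3,4]: concurrent iff the interval meets 3..4
#1 [1,2]: before
#3 [5,7]: after
#4 [6,9]: after
#5 [8,10]: after

none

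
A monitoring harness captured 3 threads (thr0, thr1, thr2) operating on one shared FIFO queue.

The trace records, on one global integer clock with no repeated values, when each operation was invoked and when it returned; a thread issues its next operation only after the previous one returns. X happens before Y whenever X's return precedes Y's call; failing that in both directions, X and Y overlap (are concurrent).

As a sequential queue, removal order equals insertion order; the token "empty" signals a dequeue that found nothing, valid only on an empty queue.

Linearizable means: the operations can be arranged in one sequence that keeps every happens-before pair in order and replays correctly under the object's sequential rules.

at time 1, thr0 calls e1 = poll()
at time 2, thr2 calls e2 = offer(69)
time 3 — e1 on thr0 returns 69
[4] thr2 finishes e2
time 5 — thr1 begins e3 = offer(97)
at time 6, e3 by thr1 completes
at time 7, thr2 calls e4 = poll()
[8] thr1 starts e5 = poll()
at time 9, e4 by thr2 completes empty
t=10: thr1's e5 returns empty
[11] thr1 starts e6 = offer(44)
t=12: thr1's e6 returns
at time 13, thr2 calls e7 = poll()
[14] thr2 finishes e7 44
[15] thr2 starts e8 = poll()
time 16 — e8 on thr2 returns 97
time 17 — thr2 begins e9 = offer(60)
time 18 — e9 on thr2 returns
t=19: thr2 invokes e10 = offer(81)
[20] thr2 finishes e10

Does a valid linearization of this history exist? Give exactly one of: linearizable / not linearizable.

prefix check: 1..9 passes, 1..10 fails once e5's time-10 response joins
every one of the 4 real-time-consistent orders over 5 completed FIFO queue ops fails the sequential spec
e.g. e1, e2, e3, e4, e5: illegal at step 1, since e1 poll() → 69 cannot apply there
e.g. e1, e2, e3, e5, e4: illegal at step 1, since e1 poll() → 69 cannot apply there

not linearizable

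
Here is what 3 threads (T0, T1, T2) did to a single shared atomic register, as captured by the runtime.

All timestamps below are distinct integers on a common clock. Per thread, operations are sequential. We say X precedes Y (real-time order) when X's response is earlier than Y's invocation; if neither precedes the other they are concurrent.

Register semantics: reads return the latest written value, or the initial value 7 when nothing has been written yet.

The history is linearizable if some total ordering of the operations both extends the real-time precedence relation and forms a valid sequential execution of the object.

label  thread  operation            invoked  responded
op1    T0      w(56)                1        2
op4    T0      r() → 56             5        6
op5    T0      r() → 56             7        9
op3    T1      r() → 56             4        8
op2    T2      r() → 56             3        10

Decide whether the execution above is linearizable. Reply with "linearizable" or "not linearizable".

linearizable

a witness: op1, op2, op3, op4, op5
step 1: op1 w(56) — value 56
step 2: op2 r() → 56 — value 56
step 3: op3 r() → 56 — value 56
step 4: op4 r() → 56 — value 56
step 5: op5 r() → 56 — value 56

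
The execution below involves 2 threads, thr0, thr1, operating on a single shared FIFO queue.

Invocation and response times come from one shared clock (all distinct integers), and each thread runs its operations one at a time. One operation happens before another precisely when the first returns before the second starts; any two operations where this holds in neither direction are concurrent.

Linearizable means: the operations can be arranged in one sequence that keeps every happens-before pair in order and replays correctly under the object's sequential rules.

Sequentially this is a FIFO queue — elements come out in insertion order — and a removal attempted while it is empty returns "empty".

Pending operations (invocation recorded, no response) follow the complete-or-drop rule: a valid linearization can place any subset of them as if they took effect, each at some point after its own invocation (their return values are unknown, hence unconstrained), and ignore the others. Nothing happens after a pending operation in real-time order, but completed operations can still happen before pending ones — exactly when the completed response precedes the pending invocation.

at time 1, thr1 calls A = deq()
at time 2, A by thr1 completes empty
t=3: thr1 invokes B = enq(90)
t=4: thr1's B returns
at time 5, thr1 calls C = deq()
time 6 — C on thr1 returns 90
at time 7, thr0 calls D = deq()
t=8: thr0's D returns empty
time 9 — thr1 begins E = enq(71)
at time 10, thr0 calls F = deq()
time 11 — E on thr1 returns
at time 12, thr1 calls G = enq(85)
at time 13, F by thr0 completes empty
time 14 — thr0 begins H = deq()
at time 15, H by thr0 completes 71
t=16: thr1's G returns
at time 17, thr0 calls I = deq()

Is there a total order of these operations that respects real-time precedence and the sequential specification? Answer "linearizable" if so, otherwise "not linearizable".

a witness: A, B, C, D, F, E, G, H
step 1: A deq() → empty — queue <>
step 2: B enq(90) — queue <90>
step 3: C deq() → 90 — queue <>
step 4: D deq() → empty — queue <>
step 5: F deq() → empty — queue <>
step 6: E enq(71) — queue <71>
step 7: G enq(85) — queue <71,85>
step 8: H deq() → 71 — queue <85>

linearizable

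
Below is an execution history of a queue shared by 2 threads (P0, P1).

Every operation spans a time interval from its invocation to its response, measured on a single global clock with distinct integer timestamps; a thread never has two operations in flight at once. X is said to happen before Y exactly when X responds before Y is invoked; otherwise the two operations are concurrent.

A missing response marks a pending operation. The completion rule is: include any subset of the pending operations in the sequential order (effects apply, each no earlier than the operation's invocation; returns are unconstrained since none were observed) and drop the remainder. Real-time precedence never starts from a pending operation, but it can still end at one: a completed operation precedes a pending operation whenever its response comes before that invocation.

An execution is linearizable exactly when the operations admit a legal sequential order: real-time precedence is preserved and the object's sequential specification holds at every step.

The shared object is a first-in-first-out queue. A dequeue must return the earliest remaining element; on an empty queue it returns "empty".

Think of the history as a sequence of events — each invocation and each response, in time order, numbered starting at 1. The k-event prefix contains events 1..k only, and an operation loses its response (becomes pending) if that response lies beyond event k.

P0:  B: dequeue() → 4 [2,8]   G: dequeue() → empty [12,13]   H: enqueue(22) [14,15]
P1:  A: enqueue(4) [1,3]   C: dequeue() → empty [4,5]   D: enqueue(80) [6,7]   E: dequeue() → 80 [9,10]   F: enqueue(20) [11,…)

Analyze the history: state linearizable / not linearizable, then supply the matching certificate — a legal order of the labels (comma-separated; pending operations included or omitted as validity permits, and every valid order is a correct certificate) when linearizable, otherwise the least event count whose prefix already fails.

linearizable — witness: A, B, C, D, E, G, F, H

after step 1 (A enqueue(4)): queue <4>
after step 2 (B dequeue() → 4): queue <>
after step 3 (C dequeue() → empty): queue <>
after step 4 (D enqueue(80)): queue <80>
after step 5 (E dequeue() → 80): queue <>
after step 6 (G dequeue() → empty): queue <>
after step 7 (F enqueue(20) (pending, included)): queue <20>
after step 8 (H enqueue(22)): queue <20,22>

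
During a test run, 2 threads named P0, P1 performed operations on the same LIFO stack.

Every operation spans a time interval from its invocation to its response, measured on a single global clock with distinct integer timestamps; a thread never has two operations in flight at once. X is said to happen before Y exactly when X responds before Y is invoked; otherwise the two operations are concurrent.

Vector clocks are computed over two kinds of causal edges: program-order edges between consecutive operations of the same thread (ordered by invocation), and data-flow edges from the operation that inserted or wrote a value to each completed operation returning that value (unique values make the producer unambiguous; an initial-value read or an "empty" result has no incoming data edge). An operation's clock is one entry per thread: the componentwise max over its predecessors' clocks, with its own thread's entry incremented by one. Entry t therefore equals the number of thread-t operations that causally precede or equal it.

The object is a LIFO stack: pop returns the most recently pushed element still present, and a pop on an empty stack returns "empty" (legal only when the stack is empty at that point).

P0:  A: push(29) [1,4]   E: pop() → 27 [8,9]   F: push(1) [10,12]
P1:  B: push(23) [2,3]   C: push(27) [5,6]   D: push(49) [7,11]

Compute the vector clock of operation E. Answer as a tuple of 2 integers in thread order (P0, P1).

invoked at 2, B has no predecessors; its own P1 bump gives (0, 1)
invoked at 1, A has no predecessors; its own P0 bump gives (1, 0)
merge at C (invoked 5): VC(B)=(0, 1), own-thread bump on P1 → (0, 2)
merge at D (invoked 7): VC(C)=(0, 2), own-thread bump on P1 → (0, 3)
merge at E (invoked 8): VC(A)=(1, 0), VC(C)=(0, 2), own-thread bump on P0 → (2, 2)
merge at F (invoked 10): VC(E)=(2, 2), own-thread bump on P0 → (3, 2)
target: VC(E) = (2, 2)

(2, 2)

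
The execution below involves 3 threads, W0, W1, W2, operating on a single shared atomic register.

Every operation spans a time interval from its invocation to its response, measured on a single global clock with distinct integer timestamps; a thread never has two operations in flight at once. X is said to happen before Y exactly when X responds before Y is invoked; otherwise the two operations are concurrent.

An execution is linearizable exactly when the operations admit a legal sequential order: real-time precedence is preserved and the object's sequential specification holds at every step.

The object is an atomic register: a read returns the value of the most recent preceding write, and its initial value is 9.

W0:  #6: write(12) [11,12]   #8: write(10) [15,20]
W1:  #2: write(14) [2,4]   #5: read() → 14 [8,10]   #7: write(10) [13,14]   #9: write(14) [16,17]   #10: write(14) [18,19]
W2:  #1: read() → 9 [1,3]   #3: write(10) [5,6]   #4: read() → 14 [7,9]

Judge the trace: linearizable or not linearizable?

cut after 8 events: linearizable; cut after 9 events (#4 responds, time 9): not linearizable
all 2 real-time-respecting orders fail — 4 completed atomic register operations, no legal replay
include/drop combinations of the 1 pending operation (#5) were all tried; none helps
one such order, #1, #2, #3, #4 (pending dropped), breaks at step 4 where #4 read() → 14 is illegal
one such order, #2, #1, #3, #4 (pending dropped), breaks at step 2 where #1 read() → 9 is illegal

not linearizable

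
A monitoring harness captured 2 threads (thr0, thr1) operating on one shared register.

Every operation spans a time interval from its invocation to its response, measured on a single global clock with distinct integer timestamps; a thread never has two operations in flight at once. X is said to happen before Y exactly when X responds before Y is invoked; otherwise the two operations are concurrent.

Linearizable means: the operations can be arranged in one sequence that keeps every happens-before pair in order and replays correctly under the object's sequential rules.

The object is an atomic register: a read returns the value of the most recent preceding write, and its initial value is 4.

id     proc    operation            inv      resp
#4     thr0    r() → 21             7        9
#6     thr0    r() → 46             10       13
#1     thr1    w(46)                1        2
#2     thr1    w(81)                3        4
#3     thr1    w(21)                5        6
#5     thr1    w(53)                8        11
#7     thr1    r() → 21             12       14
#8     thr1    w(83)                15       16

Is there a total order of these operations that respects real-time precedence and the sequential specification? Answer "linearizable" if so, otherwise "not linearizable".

not linearizable

events 1..12 are fine; event 13 — the response of #6 at time 13 — makes the prefix non-linearizable
every one of the 3 real-time-consistent orders over 6 completed register ops fails the sequential spec
including or dropping the 1 pending operation (#7) in any combination fails
one such order, #1, #2, #3, #4, #5, #6 (pending dropped), breaks at step 6 where #6 r() → 46 is illegal
one such order, #1, #2, #3, #4, #6, #5 (pending dropped), breaks at step 5 where #6 r() → 46 is illegal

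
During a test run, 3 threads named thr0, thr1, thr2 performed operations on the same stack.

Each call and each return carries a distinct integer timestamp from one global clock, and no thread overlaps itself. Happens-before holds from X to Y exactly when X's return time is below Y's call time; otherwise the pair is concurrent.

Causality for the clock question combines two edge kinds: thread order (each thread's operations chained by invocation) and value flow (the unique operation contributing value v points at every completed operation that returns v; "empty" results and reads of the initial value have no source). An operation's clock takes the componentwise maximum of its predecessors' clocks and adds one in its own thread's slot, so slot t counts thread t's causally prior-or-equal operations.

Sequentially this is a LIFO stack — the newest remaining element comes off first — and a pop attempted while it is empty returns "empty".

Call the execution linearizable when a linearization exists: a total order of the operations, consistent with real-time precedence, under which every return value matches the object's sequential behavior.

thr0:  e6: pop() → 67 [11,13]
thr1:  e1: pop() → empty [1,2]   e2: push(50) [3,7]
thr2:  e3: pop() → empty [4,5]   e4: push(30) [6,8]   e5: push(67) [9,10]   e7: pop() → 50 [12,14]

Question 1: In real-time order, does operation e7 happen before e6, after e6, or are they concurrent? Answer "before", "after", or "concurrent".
concurrent

e7 spans [12,14], e6 spans [11,13]
the intervals overlap in both directions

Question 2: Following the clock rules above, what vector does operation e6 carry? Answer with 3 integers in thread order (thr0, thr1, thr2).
(1, 0, 3)

no predecessors for e3 (invoked 4): thr2 increments from zero → (0, 0, 1)
no predecessors for e1 (invoked 1): thr1 increments from zero → (0, 1, 0)
invoked at 6, e4 merges VC(e3)=(0, 0, 1) and bumps thr2's slot → (0, 0, 2)
invoked at 3, e2 merges VC(e1)=(0, 1, 0) and bumps thr1's slot → (0, 2, 0)
invoked at 9, e5 merges VC(e4)=(0, 0, 2) and bumps thr2's slot → (0, 0, 3)
invoked at 11, e6 merges VC(e5)=(0, 0, 3) and bumps thr0's slot → (1, 0, 3)
invoked at 12, e7 merges VC(e2)=(0, 2, 0), VC(e5)=(0, 0, 3) and bumps thr2's slot → (0, 2, 4)
target: VC(e6) = (1, 0, 3)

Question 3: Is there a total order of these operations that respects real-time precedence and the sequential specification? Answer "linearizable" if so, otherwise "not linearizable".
linearizable

witness order: e1, e3, e4, e2, e5, e6, e7
after step 1 (e1 pop() → empty): stack <>
after step 2 (e3 pop() → empty): stack <>
after step 3 (e4 push(30)): stack <30>
after step 4 (e2 push(50)): stack <30,50>
after step 5 (e5 push(67)): stack <30,50,67>
after step 6 (e6 pop() → 67): stack <30,50>
after step 7 (e7 pop() → 50): stack <30>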